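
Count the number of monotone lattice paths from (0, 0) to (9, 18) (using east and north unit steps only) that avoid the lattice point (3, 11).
Number of paths = 4062201

Total paths from (0, 0) to (9, 18): C(27, 9) = 4686825. Paths through (3, 11): (paths (0, 0) → (3, 11)) × (paths (3, 11) → (9, 18)) = C(14, 3) · C(13, 6) = 364 · 1716 = 624624. Avoidance count = 4686825 − 624624 = 4062201.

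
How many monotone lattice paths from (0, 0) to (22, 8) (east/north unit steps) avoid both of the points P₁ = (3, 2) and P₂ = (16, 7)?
Number of paths = 2965586

Inclusion–exclusion. Total paths: C(30, 22) = 5852925. Through P₁: C(5, 3)·C(25, 19) = 1771000. Through P₂: C(23, 16)·C(7, 6) = 1716099. Since P₁ is strictly southwest of P₂, a monotone path through both must visit P₁ then P₂; paths through both = C(5, 3)·C(18, 13)·C(7, 6) = 599760. Avoid both = 5852925 − 1771000 − 1716099 + 599760 = 2965586.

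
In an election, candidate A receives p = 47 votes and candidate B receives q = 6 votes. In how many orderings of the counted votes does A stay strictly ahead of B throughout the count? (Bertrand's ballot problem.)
Strict-lead orderings = 17759560

Total orderings of the 53 votes with 47 for A: C(53, 47) = 22957480. By the Bertrand ballot formula (Cycle Lemma / reflection principle), the number of orderings in which A is strictly ahead of B throughout is (p − q)/(p + q) · C(p + q, p) = (47 − 6)/(47 + 6) · 22957480 = 17759560.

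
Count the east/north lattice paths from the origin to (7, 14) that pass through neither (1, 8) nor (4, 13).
Number of paths = 100460

Inclusion–exclusion. Total paths: C(21, 7) = 116280. Through P₁: C(9, 1)·C(12, 6) = 8316. Through P₂: C(17, 4)·C(4, 3) = 9520. Since P₁ is strictly southwest of P₂, a monotone path through both must visit P₁ then P₂; paths through both = C(9, 1)·C(8, 3)·C(4, 3) = 2016. Avoid both = 116280 − 8316 − 9520 + 2016 = 100460.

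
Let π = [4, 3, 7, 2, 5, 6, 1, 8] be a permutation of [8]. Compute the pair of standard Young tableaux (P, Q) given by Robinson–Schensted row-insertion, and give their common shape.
P = [1, 5, 6, 8] / [2, 7] / [3] / [4];  Q = [1, 3, 6, 8] / [2, 5] / [4] / [7];  common shape = (4, 2, 1, 1)

Row-insert the values π_1, π_2, … into P one at a time, bumping the leftmost entry strictly greater than the inserted value down to the next row. The recording tableau Q records, in position (i, j), the step at which that cell was added to P.
  Insert 4 (step 1): P = [4];  Q = [1]
  Insert 3 (step 2): P = [3] / [4];  Q = [1] / [2]
  Insert 7 (step 3): P = [3, 7] / [4];  Q = [1, 3] / [2]
  Insert 2 (step 4): P = [2, 7] / [3] / [4];  Q = [1, 3] / [2] / [4]
  Insert 5 (step 5): P = [2, 5] / [3, 7] / [4];  Q = [1, 3] / [2, 5] / [4]
  Insert 6 (step 6): P = [2, 5, 6] / [3, 7] / [4];  Q = [1, 3, 6] / [2, 5] / [4]
  Insert 1 (step 7): P = [1, 5, 6] / [2, 7] / [3] / [4];  Q = [1, 3, 6] / [2, 5] / [4] / [7]
  Insert 8 (step 8): P = [1, 5, 6, 8] / [2, 7] / [3] / [4];  Q = [1, 3, 6, 8] / [2, 5] / [4] / [7]
Final shape: (4, 2, 1, 1).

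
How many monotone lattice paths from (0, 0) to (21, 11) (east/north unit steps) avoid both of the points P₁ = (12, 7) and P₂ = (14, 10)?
Number of paths = 81338052

Inclusion–exclusion. Total paths: C(32, 21) = 129024480. Through P₁: C(19, 12)·C(13, 9) = 36027420. Through P₂: C(24, 14)·C(8, 7) = 15690048. Since P₁ is strictly southwest of P₂, a monotone path through both must visit P₁ then P₂; paths through both = C(19, 12)·C(5, 2)·C(8, 7) = 4031040. Avoid both = 129024480 − 36027420 − 15690048 + 4031040 = 81338052.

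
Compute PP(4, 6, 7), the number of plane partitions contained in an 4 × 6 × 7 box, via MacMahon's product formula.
PP(4, 6, 7) = 12544848030

Evaluate the triple product over i = 1..4, j = 1..6, k = 1..7. The factors are (2/1) · (3/2) · (4/3) · (5/4) · (6/5) · (7/6) · (8/7) · (3/2) · … (168 factors total). The numerators and denominators telescope so the product is an integer; carrying out the multiplication exactly gives PP(4, 6, 7) = 12544848030.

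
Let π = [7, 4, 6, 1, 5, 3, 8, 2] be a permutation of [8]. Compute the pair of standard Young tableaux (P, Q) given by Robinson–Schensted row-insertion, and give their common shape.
P = [1, 2, 8] / [3, 5] / [4] / [6] / [7];  Q = [1, 3, 7] / [2, 5] / [4] / [6] / [8];  common shape = (3, 2, 1, 1, 1)

Row-insert the values π_1, π_2, … into P one at a time, bumping the leftmost entry strictly greater than the inserted value down to the next row. The recording tableau Q records, in position (i, j), the step at which that cell was added to P.
  Insert 7 (step 1): P = [7];  Q = [1]
  Insert 4 (step 2): P = [4] / [7];  Q = [1] / [2]
  Insert 6 (step 3): P = [4, 6] / [7];  Q = [1, 3] / [2]
  Insert 1 (step 4): P = [1, 6] / [4] / [7];  Q = [1, 3] / [2] / [4]
  Insert 5 (step 5): P = [1, 5] / [4, 6] / [7];  Q = [1, 3] / [2, 5] / [4]
  Insert 3 (step 6): P = [1, 3] / [4, 5] / [6] / [7];  Q = [1, 3] / [2, 5] / [4] / [6]
  Insert 8 (step 7): P = [1, 3, 8] / [4, 5] / [6] / [7];  Q = [1, 3, 7] / [2, 5] / [4] / [6]
  Insert 2 (step 8): P = [1, 2, 8] / [3, 5] / [4] / [6] / [7];  Q = [1, 3, 7] / [2, 5] / [4] / [6] / [8]
Final shape: (3, 2, 1, 1, 1).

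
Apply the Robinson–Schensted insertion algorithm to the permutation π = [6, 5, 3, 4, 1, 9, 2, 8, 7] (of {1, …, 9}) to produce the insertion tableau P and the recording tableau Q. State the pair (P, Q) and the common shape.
P = [1, 2, 7] / [3, 4, 8] / [5, 9] / [6];  Q = [1, 4, 6] / [2, 7, 8] / [3, 9] / [5];  common shape = (3, 3, 2, 1)

Row-insert the values π_1, π_2, … into P one at a time, bumping the leftmost entry strictly greater than the inserted value down to the next row. The recording tableau Q records, in position (i, j), the step at which that cell was added to P.
  Insert 6 (step 1): P = [6];  Q = [1]
  Insert 5 (step 2): P = [5] / [6];  Q = [1] / [2]
  Insert 3 (step 3): P = [3] / [5] / [6];  Q = [1] / [2] / [3]
  Insert 4 (step 4): P = [3, 4] / [5] / [6];  Q = [1, 4] / [2] / [3]
  Insert 1 (step 5): P = [1, 4] / [3] / [5] / [6];  Q = [1, 4] / [2] / [3] / [5]
  Insert 9 (step 6): P = [1, 4, 9] / [3] / [5] / [6];  Q = [1, 4, 6] / [2] / [3] / [5]
  Insert 2 (step 7): P = [1, 2, 9] / [3, 4] / [5] / [6];  Q = [1, 4, 6] / [2, 7] / [3] / [5]
  Insert 8 (step 8): P = [1, 2, 8] / [3, 4, 9] / [5] / [6];  Q = [1, 4, 6] / [2, 7, 8] / [3] / [5]
  Insert 7 (step 9): P = [1, 2, 7] / [3, 4, 8] / [5, 9] / [6];  Q = [1, 4, 6] / [2, 7, 8] / [3, 9] / [5]
Final shape: (3, 3, 2, 1).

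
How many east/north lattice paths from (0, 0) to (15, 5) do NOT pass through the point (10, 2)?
Number of paths = 11808

Total paths from (0, 0) to (15, 5): C(20, 15) = 15504. Paths through (10, 2): (paths (0, 0) → (10, 2)) × (paths (10, 2) → (15, 5)) = C(12, 10) · C(8, 5) = 66 · 56 = 3696. Avoidance count = 15504 − 3696 = 11808.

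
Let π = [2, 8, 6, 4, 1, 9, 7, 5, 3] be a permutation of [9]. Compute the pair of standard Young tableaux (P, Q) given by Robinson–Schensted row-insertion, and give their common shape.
P = [1, 3, 5] / [2, 4] / [6, 7] / [8, 9];  Q = [1, 2, 6] / [3, 7] / [4, 8] / [5, 9];  common shape = (3, 2, 2, 2)

Row-insert the values π_1, π_2, … into P one at a time, bumping the leftmost entry strictly greater than the inserted value down to the next row. The recording tableau Q records, in position (i, j), the step at which that cell was added to P.
  Insert 2 (step 1): P = [2];  Q = [1]
  Insert 8 (step 2): P = [2, 8];  Q = [1, 2]
  Insert 6 (step 3): P = [2, 6] / [8];  Q = [1, 2] / [3]
  Insert 4 (step 4): P = [2, 4] / [6] / [8];  Q = [1, 2] / [3] / [4]
  Insert 1 (step 5): P = [1, 4] / [2] / [6] / [8];  Q = [1, 2] / [3] / [4] / [5]
  Insert 9 (step 6): P = [1, 4, 9] / [2] / [6] / [8];  Q = [1, 2, 6] / [3] / [4] / [5]
  Insert 7 (step 7): P = [1, 4, 7] / [2, 9] / [6] / [8];  Q = [1, 2, 6] / [3, 7] / [4] / [5]
  Insert 5 (step 8): P = [1, 4, 5] / [2, 7] / [6, 9] / [8];  Q = [1, 2, 6] / [3, 7] / [4, 8] / [5]
  Insert 3 (step 9): P = [1, 3, 5] / [2, 4] / [6, 7] / [8, 9];  Q = [1, 2, 6] / [3, 7] / [4, 8] / [5, 9]
Final shape: (3, 2, 2, 2).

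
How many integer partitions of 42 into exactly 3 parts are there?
p(42, 3 parts) = 147

Partitions of n into exactly k parts are in bijection with partitions of n − k into at most k parts (subtract 1 from each part). So p(42, exactly 3) = p(39, parts ≤ 3). Computing via the recurrence p(m, j) = p(m, j−1) + p(m−j, j) gives 147.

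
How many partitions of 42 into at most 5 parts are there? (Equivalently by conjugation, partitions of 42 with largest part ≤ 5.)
p(42, parts ≤ 5) = 2062

Use the recurrence p(n, m) = p(n, m−1) + p(n−m, m): either the largest part is < m (count p(n, m−1)) or the largest part is exactly m (remove one copy of m, count p(n−m, m)). With p(0, ·) = 1 this gives p(42, parts ≤ 5) = 2062. (By conjugating Young diagrams, this also counts partitions of 42 into at most 5 parts.)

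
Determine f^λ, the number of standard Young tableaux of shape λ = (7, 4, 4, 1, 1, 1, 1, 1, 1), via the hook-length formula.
# SYT of shape (7, 4, 4, 1, 1, 1, 1, 1, 1) = 148140720

Hook-length formula: f^λ = n! / Π hook(c), product over all cells c of the Young diagram. For λ = (7, 4, 4, 1, 1, 1, 1, 1, 1), n = 21 boxes. Hook lengths by row (left-to-right, top-to-bottom): [15, 8, 7, 6, 3, 2, 1]; [11, 4, 3, 2]; [10, 3, 2, 1]; [6]; [5]; [4]; [3]; [2]; [1]. Product of hooks = 344881152000. So f^λ = 21! / 344881152000 = 51090942171709440000 / 344881152000 = 148140720.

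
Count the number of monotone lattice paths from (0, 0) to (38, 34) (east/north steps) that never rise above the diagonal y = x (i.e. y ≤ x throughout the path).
Number of paths = 50841248199001927800

By the reflection principle (André's argument), the number of monotone paths to (38, 34) with n ≤ m that never go above y = x is C(72, 38) − C(72, 39) = 396561735952215036840 − 345720487753213109040 = 50841248199001927800.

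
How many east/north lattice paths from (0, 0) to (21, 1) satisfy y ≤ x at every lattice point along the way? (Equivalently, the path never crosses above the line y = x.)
Number of paths = 21

By the reflection principle (André's argument), the number of monotone paths to (21, 1) with n ≤ m that never go above y = x is C(22, 21) − C(22, 22) = 22 − 1 = 21.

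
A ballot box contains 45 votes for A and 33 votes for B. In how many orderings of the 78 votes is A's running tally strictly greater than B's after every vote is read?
Strict-lead orderings = 1677257488278232514920

Total orderings of the 78 votes with 45 for A: C(78, 45) = 10902173673808511346980. By the Bertrand ballot formula (Cycle Lemma / reflection principle), the number of orderings in which A is strictly ahead of B throughout is (p − q)/(p + q) · C(p + q, p) = (45 − 33)/(45 + 33) · 10902173673808511346980 = 1677257488278232514920.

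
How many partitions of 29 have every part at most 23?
p(29, parts ≤ 23) = 4546

Use the recurrence p(n, m) = p(n, m−1) + p(n−m, m): either the largest part is < m (count p(n, m−1)) or the largest part is exactly m (remove one copy of m, count p(n−m, m)). With p(0, ·) = 1 this gives p(29, parts ≤ 23) = 4546. (By conjugating Young diagrams, this also counts partitions of 29 into at most 23 parts.)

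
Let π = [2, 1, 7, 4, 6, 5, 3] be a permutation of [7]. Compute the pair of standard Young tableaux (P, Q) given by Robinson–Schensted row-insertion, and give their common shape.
P = [1, 3, 5] / [2, 4] / [6] / [7];  Q = [1, 3, 5] / [2, 4] / [6] / [7];  common shape = (3, 2, 1, 1)

Row-insert the values π_1, π_2, … into P one at a time, bumping the leftmost entry strictly greater than the inserted value down to the next row. The recording tableau Q records, in position (i, j), the step at which that cell was added to P.
  Insert 2 (step 1): P = [2];  Q = [1]
  Insert 1 (step 2): P = [1] / [2];  Q = [1] / [2]
  Insert 7 (step 3): P = [1, 7] / [2];  Q = [1, 3] / [2]
  Insert 4 (step 4): P = [1, 4] / [2, 7];  Q = [1, 3] / [2, 4]
  Insert 6 (step 5): P = [1, 4, 6] / [2, 7];  Q = [1, 3, 5] / [2, 4]
  Insert 5 (step 6): P = [1, 4, 5] / [2, 6] / [7];  Q = [1, 3, 5] / [2, 4] / [6]
  Insert 3 (step 7): P = [1, 3, 5] / [2, 4] / [6] / [7];  Q = [1, 3, 5] / [2, 4] / [6] / [7]
Final shape: (3, 2, 1, 1).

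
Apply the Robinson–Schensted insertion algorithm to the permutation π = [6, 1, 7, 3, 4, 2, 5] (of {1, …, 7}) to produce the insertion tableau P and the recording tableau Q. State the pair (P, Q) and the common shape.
P = [1, 2, 4, 5] / [3, 7] / [6];  Q = [1, 3, 5, 7] / [2, 4] / [6];  common shape = (4, 2, 1)

Row-insert the values π_1, π_2, … into P one at a time, bumping the leftmost entry strictly greater than the inserted value down to the next row. The recording tableau Q records, in position (i, j), the step at which that cell was added to P.
  Insert 6 (step 1): P = [6];  Q = [1]
  Insert 1 (step 2): P = [1] / [6];  Q = [1] / [2]
  Insert 7 (step 3): P = [1, 7] / [6];  Q = [1, 3] / [2]
  Insert 3 (step 4): P = [1, 3] / [6, 7];  Q = [1, 3] / [2, 4]
  Insert 4 (step 5): P = [1, 3, 4] / [6, 7];  Q = [1, 3, 5] / [2, 4]
  Insert 2 (step 6): P = [1, 2, 4] / [3, 7] / [6];  Q = [1, 3, 5] / [2, 4] / [6]
  Insert 5 (step 7): P = [1, 2, 4, 5] / [3, 7] / [6];  Q = [1, 3, 5, 7] / [2, 4] / [6]
Final shape: (4, 2, 1).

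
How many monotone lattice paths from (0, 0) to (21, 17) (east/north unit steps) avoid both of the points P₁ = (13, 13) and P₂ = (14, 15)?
Number of paths = 21963995820

Inclusion–exclusion. Total paths: C(38, 21) = 28781143380. Through P₁: C(26, 13)·C(12, 8) = 5148297000. Through P₂: C(29, 14)·C(9, 7) = 2792115360. Since P₁ is strictly southwest of P₂, a monotone path through both must visit P₁ then P₂; paths through both = C(26, 13)·C(3, 1)·C(9, 7) = 1123264800. Avoid both = 28781143380 − 5148297000 − 2792115360 + 1123264800 = 21963995820.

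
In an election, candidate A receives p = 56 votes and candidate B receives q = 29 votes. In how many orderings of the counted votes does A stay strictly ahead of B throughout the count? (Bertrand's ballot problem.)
Strict-lead orderings = 14234433178409151722856

Total orderings of the 85 votes with 56 for A: C(85, 56) = 44812104450547329497880. By the Bertrand ballot formula (Cycle Lemma / reflection principle), the number of orderings in which A is strictly ahead of B throughout is (p − q)/(p + q) · C(p + q, p) = (56 − 29)/(56 + 29) · 44812104450547329497880 = 14234433178409151722856.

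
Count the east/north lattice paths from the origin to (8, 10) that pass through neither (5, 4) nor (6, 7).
Number of paths = 21054

Inclusion–exclusion. Total paths: C(18, 8) = 43758. Through P₁: C(9, 5)·C(9, 3) = 10584. Through P₂: C(13, 6)·C(5, 2) = 17160. Since P₁ is strictly southwest of P₂, a monotone path through both must visit P₁ then P₂; paths through both = C(9, 5)·C(4, 1)·C(5, 2) = 5040. Avoid both = 43758 − 10584 − 17160 + 5040 = 21054.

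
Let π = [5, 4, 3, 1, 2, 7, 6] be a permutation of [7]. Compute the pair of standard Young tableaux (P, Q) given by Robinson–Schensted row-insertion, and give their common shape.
P = [1, 2, 6] / [3, 7] / [4] / [5];  Q = [1, 5, 6] / [2, 7] / [3] / [4];  common shape = (3, 2, 1, 1)

Row-insert the values π_1, π_2, … into P one at a time, bumping the leftmost entry strictly greater than the inserted value down to the next row. The recording tableau Q records, in position (i, j), the step at which that cell was added to P.
  Insert 5 (step 1): P = [5];  Q = [1]
  Insert 4 (step 2): P = [4] / [5];  Q = [1] / [2]
  Insert 3 (step 3): P = [3] / [4] / [5];  Q = [1] / [2] / [3]
  Insert 1 (step 4): P = [1] / [3] / [4] / [5];  Q = [1] / [2] / [3] / [4]
  Insert 2 (step 5): P = [1, 2] / [3] / [4] / [5];  Q = [1, 5] / [2] / [3] / [4]
  Insert 7 (step 6): P = [1, 2, 7] / [3] / [4] / [5];  Q = [1, 5, 6] / [2] / [3] / [4]
  Insert 6 (step 7): P = [1, 2, 6] / [3, 7] / [4] / [5];  Q = [1, 5, 6] / [2, 7] / [3] / [4]
Final shape: (3, 2, 1, 1).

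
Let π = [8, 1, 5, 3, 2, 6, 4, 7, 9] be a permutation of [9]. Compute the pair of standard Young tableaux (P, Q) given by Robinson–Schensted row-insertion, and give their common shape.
P = [1, 2, 4, 7, 9] / [3, 6] / [5] / [8];  Q = [1, 3, 6, 8, 9] / [2, 7] / [4] / [5];  common shape = (5, 2, 1, 1)

Row-insert the values π_1, π_2, … into P one at a time, bumping the leftmost entry strictly greater than the inserted value down to the next row. The recording tableau Q records, in position (i, j), the step at which that cell was added to P.
  Insert 8 (step 1): P = [8];  Q = [1]
  Insert 1 (step 2): P = [1] / [8];  Q = [1] / [2]
  Insert 5 (step 3): P = [1, 5] / [8];  Q = [1, 3] / [2]
  Insert 3 (step 4): P = [1, 3] / [5] / [8];  Q = [1, 3] / [2] / [4]
  Insert 2 (step 5): P = [1, 2] / [3] / [5] / [8];  Q = [1, 3] / [2] / [4] / [5]
  Insert 6 (step 6): P = [1, 2, 6] / [3] / [5] / [8];  Q = [1, 3, 6] / [2] / [4] / [5]
  Insert 4 (step 7): P = [1, 2, 4] / [3, 6] / [5] / [8];  Q = [1, 3, 6] / [2, 7] / [4] / [5]
  Insert 7 (step 8): P = [1, 2, 4, 7] / [3, 6] / [5] / [8];  Q = [1, 3, 6, 8] / [2, 7] / [4] / [5]
  Insert 9 (step 9): P = [1, 2, 4, 7, 9] / [3, 6] / [5] / [8];  Q = [1, 3, 6, 8, 9] / [2, 7] / [4] / [5]
Final shape: (5, 2, 1, 1).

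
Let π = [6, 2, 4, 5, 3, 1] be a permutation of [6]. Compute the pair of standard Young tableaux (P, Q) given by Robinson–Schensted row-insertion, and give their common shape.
P = [1, 3, 5] / [2] / [4] / [6];  Q = [1, 3, 4] / [2] / [5] / [6];  common shape = (3, 1, 1, 1)

Row-insert the values π_1, π_2, … into P one at a time, bumping the leftmost entry strictly greater than the inserted value down to the next row. The recording tableau Q records, in position (i, j), the step at which that cell was added to P.
  Insert 6 (step 1): P = [6];  Q = [1]
  Insert 2 (step 2): P = [2] / [6];  Q = [1] / [2]
  Insert 4 (step 3): P = [2, 4] / [6];  Q = [1, 3] / [2]
  Insert 5 (step 4): P = [2, 4, 5] / [6];  Q = [1, 3, 4] / [2]
  Insert 3 (step 5): P = [2, 3, 5] / [4] / [6];  Q = [1, 3, 4] / [2] / [5]
  Insert 1 (step 6): P = [1, 3, 5] / [2] / [4] / [6];  Q = [1, 3, 4] / [2] / [5] / [6]
Final shape: (3, 1, 1, 1).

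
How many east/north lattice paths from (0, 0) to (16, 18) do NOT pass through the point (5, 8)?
Number of paths = 1750015938

Total paths from (0, 0) to (16, 18): C(34, 16) = 2203961430. Paths through (5, 8): (paths (0, 0) → (5, 8)) × (paths (5, 8) → (16, 18)) = C(13, 5) · C(21, 11) = 1287 · 352716 = 453945492. Avoidance count = 2203961430 − 453945492 = 1750015938.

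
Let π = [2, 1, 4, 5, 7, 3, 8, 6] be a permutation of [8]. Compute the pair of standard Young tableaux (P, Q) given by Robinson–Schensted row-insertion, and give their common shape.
P = [1, 3, 5, 6, 8] / [2, 4, 7];  Q = [1, 3, 4, 5, 7] / [2, 6, 8];  common shape = (5, 3)

Row-insert the values π_1, π_2, … into P one at a time, bumping the leftmost entry strictly greater than the inserted value down to the next row. The recording tableau Q records, in position (i, j), the step at which that cell was added to P.
  Insert 2 (step 1): P = [2];  Q = [1]
  Insert 1 (step 2): P = [1] / [2];  Q = [1] / [2]
  Insert 4 (step 3): P = [1, 4] / [2];  Q = [1, 3] / [2]
  Insert 5 (step 4): P = [1, 4, 5] / [2];  Q = [1, 3, 4] / [2]
  Insert 7 (step 5): P = [1, 4, 5, 7] / [2];  Q = [1, 3, 4, 5] / [2]
  Insert 3 (step 6): P = [1, 3, 5, 7] / [2, 4];  Q = [1, 3, 4, 5] / [2, 6]
  Insert 8 (step 7): P = [1, 3, 5, 7, 8] / [2, 4];  Q = [1, 3, 4, 5, 7] / [2, 6]
  Insert 6 (step 8): P = [1, 3, 5, 6, 8] / [2, 4, 7];  Q = [1, 3, 4, 5, 7] / [2, 6, 8]
Final shape: (5, 3).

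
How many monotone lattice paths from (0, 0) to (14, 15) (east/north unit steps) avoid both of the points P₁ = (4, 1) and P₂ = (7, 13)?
Number of paths = 65043660

Inclusion–exclusion. Total paths: C(29, 14) = 77558760. Through P₁: C(5, 4)·C(24, 10) = 9806280. Through P₂: C(20, 7)·C(9, 7) = 2790720. Since P₁ is strictly southwest of P₂, a monotone path through both must visit P₁ then P₂; paths through both = C(5, 4)·C(15, 3)·C(9, 7) = 81900. Avoid both = 77558760 − 9806280 − 2790720 + 81900 = 65043660.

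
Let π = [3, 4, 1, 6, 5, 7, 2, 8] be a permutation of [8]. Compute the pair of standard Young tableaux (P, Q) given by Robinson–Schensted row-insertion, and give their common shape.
P = [1, 2, 5, 7, 8] / [3, 4] / [6];  Q = [1, 2, 4, 6, 8] / [3, 5] / [7];  common shape = (5, 2, 1)

Row-insert the values π_1, π_2, … into P one at a time, bumping the leftmost entry strictly greater than the inserted value down to the next row. The recording tableau Q records, in position (i, j), the step at which that cell was added to P.
  Insert 3 (step 1): P = [3];  Q = [1]
  Insert 4 (step 2): P = [3, 4];  Q = [1, 2]
  Insert 1 (step 3): P = [1, 4] / [3];  Q = [1, 2] / [3]
  Insert 6 (step 4): P = [1, 4, 6] / [3];  Q = [1, 2, 4] / [3]
  Insert 5 (step 5): P = [1, 4, 5] / [3, 6];  Q = [1, 2, 4] / [3, 5]
  Insert 7 (step 6): P = [1, 4, 5, 7] / [3, 6];  Q = [1, 2, 4, 6] / [3, 5]
  Insert 2 (step 7): P = [1, 2, 5, 7] / [3, 4] / [6];  Q = [1, 2, 4, 6] / [3, 5] / [7]
  Insert 8 (step 8): P = [1, 2, 5, 7, 8] / [3, 4] / [6];  Q = [1, 2, 4, 6, 8] / [3, 5] / [7]
Final shape: (5, 2, 1).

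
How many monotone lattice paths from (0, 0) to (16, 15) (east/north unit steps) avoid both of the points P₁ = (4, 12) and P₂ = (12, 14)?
Number of paths = 251833095

Inclusion–exclusion. Total paths: C(31, 16) = 300540195. Through P₁: C(16, 4)·C(15, 12) = 828100. Through P₂: C(26, 12)·C(5, 4) = 48288500. Since P₁ is strictly southwest of P₂, a monotone path through both must visit P₁ then P₂; paths through both = C(16, 4)·C(10, 8)·C(5, 4) = 409500. Avoid both = 300540195 − 828100 − 48288500 + 409500 = 251833095.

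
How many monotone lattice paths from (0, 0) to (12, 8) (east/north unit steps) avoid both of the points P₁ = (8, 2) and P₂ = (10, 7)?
Number of paths = 61011

Inclusion–exclusion. Total paths: C(20, 12) = 125970. Through P₁: C(10, 8)·C(10, 4) = 9450. Through P₂: C(17, 10)·C(3, 2) = 58344. Since P₁ is strictly southwest of P₂, a monotone path through both must visit P₁ then P₂; paths through both = C(10, 8)·C(7, 2)·C(3, 2) = 2835. Avoid both = 125970 − 9450 − 58344 + 2835 = 61011.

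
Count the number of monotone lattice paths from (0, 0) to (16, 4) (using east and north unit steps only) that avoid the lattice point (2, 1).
Number of paths = 2805

Total paths from (0, 0) to (16, 4): C(20, 16) = 4845. Paths through (2, 1): (paths (0, 0) → (2, 1)) × (paths (2, 1) → (16, 4)) = C(3, 2) · C(17, 14) = 3 · 680 = 2040. Avoidance count = 4845 − 2040 = 2805.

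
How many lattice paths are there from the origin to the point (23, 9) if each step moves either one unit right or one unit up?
Number of paths = 28048800

A monotone lattice path from (0, 0) to (23, 9) consists of 23 east steps and 9 north steps in some order, so it is determined by which 23 of the 32 steps are east. The count is C(32, 23) = 28048800.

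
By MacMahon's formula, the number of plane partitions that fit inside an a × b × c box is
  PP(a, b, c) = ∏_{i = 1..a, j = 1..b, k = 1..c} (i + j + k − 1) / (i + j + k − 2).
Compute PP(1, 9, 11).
PP(1, 9, 11) = 167960

Evaluate the triple product over i = 1..1, j = 1..9, k = 1..11. The factors are (2/1) · (3/2) · (4/3) · (5/4) · (6/5) · (7/6) · (8/7) · (9/8) · … (99 factors total). The numerators and denominators telescope so the product is an integer; carrying out the multiplication exactly gives PP(1, 9, 11) = 167960.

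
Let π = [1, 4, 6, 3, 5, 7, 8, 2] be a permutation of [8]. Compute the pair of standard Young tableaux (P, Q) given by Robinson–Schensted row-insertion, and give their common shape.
P = [1, 2, 5, 7, 8] / [3, 6] / [4];  Q = [1, 2, 3, 6, 7] / [4, 5] / [8];  common shape = (5, 2, 1)

Row-insert the values π_1, π_2, … into P one at a time, bumping the leftmost entry strictly greater than the inserted value down to the next row. The recording tableau Q records, in position (i, j), the step at which that cell was added to P.
  Insert 1 (step 1): P = [1];  Q = [1]
  Insert 4 (step 2): P = [1, 4];  Q = [1, 2]
  Insert 6 (step 3): P = [1, 4, 6];  Q = [1, 2, 3]
  Insert 3 (step 4): P = [1, 3, 6] / [4];  Q = [1, 2, 3] / [4]
  Insert 5 (step 5): P = [1, 3, 5] / [4, 6];  Q = [1, 2, 3] / [4, 5]
  Insert 7 (step 6): P = [1, 3, 5, 7] / [4, 6];  Q = [1, 2, 3, 6] / [4, 5]
  Insert 8 (step 7): P = [1, 3, 5, 7, 8] / [4, 6];  Q = [1, 2, 3, 6, 7] / [4, 5]
  Insert 2 (step 8): P = [1, 2, 5, 7, 8] / [3, 6] / [4];  Q = [1, 2, 3, 6, 7] / [4, 5] / [8]
Final shape: (5, 2, 1).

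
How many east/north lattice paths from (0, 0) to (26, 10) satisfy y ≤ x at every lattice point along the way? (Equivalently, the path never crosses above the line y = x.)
Number of paths = 160043576

By the reflection principle (André's argument), the number of monotone paths to (26, 10) with n ≤ m that never go above y = x is C(36, 26) − C(36, 27) = 254186856 − 94143280 = 160043576.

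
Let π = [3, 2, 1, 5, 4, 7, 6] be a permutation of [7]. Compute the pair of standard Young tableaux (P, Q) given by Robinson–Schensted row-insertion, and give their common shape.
P = [1, 4, 6] / [2, 5, 7] / [3];  Q = [1, 4, 6] / [2, 5, 7] / [3];  common shape = (3, 3, 1)

Row-insert the values π_1, π_2, … into P one at a time, bumping the leftmost entry strictly greater than the inserted value down to the next row. The recording tableau Q records, in position (i, j), the step at which that cell was added to P.
  Insert 3 (step 1): P = [3];  Q = [1]
  Insert 2 (step 2): P = [2] / [3];  Q = [1] / [2]
  Insert 1 (step 3): P = [1] / [2] / [3];  Q = [1] / [2] / [3]
  Insert 5 (step 4): P = [1, 5] / [2] / [3];  Q = [1, 4] / [2] / [3]
  Insert 4 (step 5): P = [1, 4] / [2, 5] / [3];  Q = [1, 4] / [2, 5] / [3]
  Insert 7 (step 6): P = [1, 4, 7] / [2, 5] / [3];  Q = [1, 4, 6] / [2, 5] / [3]
  Insert 6 (step 7): P = [1, 4, 6] / [2, 5, 7] / [3];  Q = [1, 4, 6] / [2, 5, 7] / [3]
Final shape: (3, 3, 1).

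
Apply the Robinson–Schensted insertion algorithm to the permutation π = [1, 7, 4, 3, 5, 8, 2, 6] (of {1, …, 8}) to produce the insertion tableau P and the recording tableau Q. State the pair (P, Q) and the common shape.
P = [1, 2, 5, 6] / [3, 8] / [4] / [7];  Q = [1, 2, 5, 6] / [3, 8] / [4] / [7];  common shape = (4, 2, 1, 1)

Row-insert the values π_1, π_2, … into P one at a time, bumping the leftmost entry strictly greater than the inserted value down to the next row. The recording tableau Q records, in position (i, j), the step at which that cell was added to P.
  Insert 1 (step 1): P = [1];  Q = [1]
  Insert 7 (step 2): P = [1, 7];  Q = [1, 2]
  Insert 4 (step 3): P = [1, 4] / [7];  Q = [1, 2] / [3]
  Insert 3 (step 4): P = [1, 3] / [4] / [7];  Q = [1, 2] / [3] / [4]
  Insert 5 (step 5): P = [1, 3, 5] / [4] / [7];  Q = [1, 2, 5] / [3] / [4]
  Insert 8 (step 6): P = [1, 3, 5, 8] / [4] / [7];  Q = [1, 2, 5, 6] / [3] / [4]
  Insert 2 (step 7): P = [1, 2, 5, 8] / [3] / [4] / [7];  Q = [1, 2, 5, 6] / [3] / [4] / [7]
  Insert 6 (step 8): P = [1, 2, 5, 6] / [3, 8] / [4] / [7];  Q = [1, 2, 5, 6] / [3, 8] / [4] / [7]
Final shape: (4, 2, 1, 1).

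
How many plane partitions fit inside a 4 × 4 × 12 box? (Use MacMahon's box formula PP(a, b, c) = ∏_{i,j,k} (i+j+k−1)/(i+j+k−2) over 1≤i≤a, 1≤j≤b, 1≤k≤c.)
PP(4, 4, 12) = 19571505408

Evaluate the triple product over i = 1..4, j = 1..4, k = 1..12. The factors are (2/1) · (3/2) · (4/3) · (5/4) · (6/5) · (7/6) · (8/7) · (9/8) · … (192 factors total). The numerators and denominators telescope so the product is an integer; carrying out the multiplication exactly gives PP(4, 4, 12) = 19571505408.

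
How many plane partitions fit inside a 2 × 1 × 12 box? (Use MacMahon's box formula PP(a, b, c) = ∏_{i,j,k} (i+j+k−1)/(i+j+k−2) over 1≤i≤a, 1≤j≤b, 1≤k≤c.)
PP(2, 1, 12) = 91

Evaluate the triple product over i = 1..2, j = 1..1, k = 1..12. The factors are (2/1) · (3/2) · (4/3) · (5/4) · (6/5) · (7/6) · (8/7) · (9/8) · … (24 factors total). The numerators and denominators telescope so the product is an integer; carrying out the multiplication exactly gives PP(2, 1, 12) = 91.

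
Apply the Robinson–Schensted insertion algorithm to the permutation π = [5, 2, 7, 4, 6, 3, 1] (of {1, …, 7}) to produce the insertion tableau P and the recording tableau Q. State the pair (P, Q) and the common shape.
P = [1, 3, 6] / [2, 7] / [4] / [5];  Q = [1, 3, 5] / [2, 4] / [6] / [7];  common shape = (3, 2, 1, 1)

Row-insert the values π_1, π_2, … into P one at a time, bumping the leftmost entry strictly greater than the inserted value down to the next row. The recording tableau Q records, in position (i, j), the step at which that cell was added to P.
  Insert 5 (step 1): P = [5];  Q = [1]
  Insert 2 (step 2): P = [2] / [5];  Q = [1] / [2]
  Insert 7 (step 3): P = [2, 7] / [5];  Q = [1, 3] / [2]
  Insert 4 (step 4): P = [2, 4] / [5, 7];  Q = [1, 3] / [2, 4]
  Insert 6 (step 5): P = [2, 4, 6] / [5, 7];  Q = [1, 3, 5] / [2, 4]
  Insert 3 (step 6): P = [2, 3, 6] / [4, 7] / [5];  Q = [1, 3, 5] / [2, 4] / [6]
  Insert 1 (step 7): P = [1, 3, 6] / [2, 7] / [4] / [5];  Q = [1, 3, 5] / [2, 4] / [6] / [7]
Final shape: (3, 2, 1, 1).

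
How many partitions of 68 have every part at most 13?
p(68, parts ≤ 13) = 1060163

Use the recurrence p(n, m) = p(n, m−1) + p(n−m, m): either the largest part is < m (count p(n, m−1)) or the largest part is exactly m (remove one copy of m, count p(n−m, m)). With p(0, ·) = 1 this gives p(68, parts ≤ 13) = 1060163. (By conjugating Young diagrams, this also counts partitions of 68 into at most 13 parts.)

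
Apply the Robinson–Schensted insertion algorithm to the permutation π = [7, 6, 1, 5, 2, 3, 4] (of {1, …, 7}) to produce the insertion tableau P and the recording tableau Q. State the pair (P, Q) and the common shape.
P = [1, 2, 3, 4] / [5] / [6] / [7];  Q = [1, 4, 6, 7] / [2] / [3] / [5];  common shape = (4, 1, 1, 1)

Row-insert the values π_1, π_2, … into P one at a time, bumping the leftmost entry strictly greater than the inserted value down to the next row. The recording tableau Q records, in position (i, j), the step at which that cell was added to P.
  Insert 7 (step 1): P = [7];  Q = [1]
  Insert 6 (step 2): P = [6] / [7];  Q = [1] / [2]
  Insert 1 (step 3): P = [1] / [6] / [7];  Q = [1] / [2] / [3]
  Insert 5 (step 4): P = [1, 5] / [6] / [7];  Q = [1, 4] / [2] / [3]
  Insert 2 (step 5): P = [1, 2] / [5] / [6] / [7];  Q = [1, 4] / [2] / [3] / [5]
  Insert 3 (step 6): P = [1, 2, 3] / [5] / [6] / [7];  Q = [1, 4, 6] / [2] / [3] / [5]
  Insert 4 (step 7): P = [1, 2, 3, 4] / [5] / [6] / [7];  Q = [1, 4, 6, 7] / [2] / [3] / [5]
Final shape: (4, 1, 1, 1).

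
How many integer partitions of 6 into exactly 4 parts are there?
p(6, 4 parts) = 2

Partitions of n into exactly k parts ↔ partitions of n − k into at most k parts (subtract 1 from each part). For n = 6, k = 4, the partitions are: 3+1+1+1, 2+2+1+1. Count = 2.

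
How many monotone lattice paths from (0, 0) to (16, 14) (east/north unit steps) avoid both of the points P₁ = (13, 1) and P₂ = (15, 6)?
Number of paths = 144929105

Inclusion–exclusion. Total paths: C(30, 16) = 145422675. Through P₁: C(14, 13)·C(16, 3) = 7840. Through P₂: C(21, 15)·C(9, 1) = 488376. Since P₁ is strictly southwest of P₂, a monotone path through both must visit P₁ then P₂; paths through both = C(14, 13)·C(7, 2)·C(9, 1) = 2646. Avoid both = 145422675 − 7840 − 488376 + 2646 = 144929105.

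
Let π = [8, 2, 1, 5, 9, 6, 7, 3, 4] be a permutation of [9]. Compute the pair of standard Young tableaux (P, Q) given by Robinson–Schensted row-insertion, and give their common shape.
P = [1, 3, 4, 7] / [2, 5, 6] / [8, 9];  Q = [1, 4, 5, 7] / [2, 6, 9] / [3, 8];  common shape = (4, 3, 2)

Row-insert the values π_1, π_2, … into P one at a time, bumping the leftmost entry strictly greater than the inserted value down to the next row. The recording tableau Q records, in position (i, j), the step at which that cell was added to P.
  Insert 8 (step 1): P = [8];  Q = [1]
  Insert 2 (step 2): P = [2] / [8];  Q = [1] / [2]
  Insert 1 (step 3): P = [1] / [2] / [8];  Q = [1] / [2] / [3]
  Insert 5 (step 4): P = [1, 5] / [2] / [8];  Q = [1, 4] / [2] / [3]
  Insert 9 (step 5): P = [1, 5, 9] / [2] / [8];  Q = [1, 4, 5] / [2] / [3]
  Insert 6 (step 6): P = [1, 5, 6] / [2, 9] / [8];  Q = [1, 4, 5] / [2, 6] / [3]
  Insert 7 (step 7): P = [1, 5, 6, 7] / [2, 9] / [8];  Q = [1, 4, 5, 7] / [2, 6] / [3]
  Insert 3 (step 8): P = [1, 3, 6, 7] / [2, 5] / [8, 9];  Q = [1, 4, 5, 7] / [2, 6] / [3, 8]
  Insert 4 (step 9): P = [1, 3, 4, 7] / [2, 5, 6] / [8, 9];  Q = [1, 4, 5, 7] / [2, 6, 9] / [3, 8]
Final shape: (4, 3, 2).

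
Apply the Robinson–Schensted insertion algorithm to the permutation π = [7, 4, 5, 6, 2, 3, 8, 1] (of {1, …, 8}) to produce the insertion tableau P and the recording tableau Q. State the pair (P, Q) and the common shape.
P = [1, 3, 6, 8] / [2, 5] / [4] / [7];  Q = [1, 3, 4, 7] / [2, 6] / [5] / [8];  common shape = (4, 2, 1, 1)

Row-insert the values π_1, π_2, … into P one at a time, bumping the leftmost entry strictly greater than the inserted value down to the next row. The recording tableau Q records, in position (i, j), the step at which that cell was added to P.
  Insert 7 (step 1): P = [7];  Q = [1]
  Insert 4 (step 2): P = [4] / [7];  Q = [1] / [2]
  Insert 5 (step 3): P = [4, 5] / [7];  Q = [1, 3] / [2]
  Insert 6 (step 4): P = [4, 5, 6] / [7];  Q = [1, 3, 4] / [2]
  Insert 2 (step 5): P = [2, 5, 6] / [4] / [7];  Q = [1, 3, 4] / [2] / [5]
  Insert 3 (step 6): P = [2, 3, 6] / [4, 5] / [7];  Q = [1, 3, 4] / [2, 6] / [5]
  Insert 8 (step 7): P = [2, 3, 6, 8] / [4, 5] / [7];  Q = [1, 3, 4, 7] / [2, 6] / [5]
  Insert 1 (step 8): P = [1, 3, 6, 8] / [2, 5] / [4] / [7];  Q = [1, 3, 4, 7] / [2, 6] / [5] / [8]
Final shape: (4, 2, 1, 1).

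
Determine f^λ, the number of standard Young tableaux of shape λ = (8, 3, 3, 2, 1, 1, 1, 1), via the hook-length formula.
# SYT of shape (8, 3, 3, 2, 1, 1, 1, 1) = 67897830

Hook-length formula: f^λ = n! / Π hook(c), product over all cells c of the Young diagram. For λ = (8, 3, 3, 2, 1, 1, 1, 1), n = 20 boxes. Hook lengths by row (left-to-right, top-to-bottom): [15, 10, 8, 5, 4, 3, 2, 1]; [9, 4, 2]; [8, 3, 1]; [6, 1]; [4]; [3]; [2]; [1]. Product of hooks = 35831808000. So f^λ = 20! / 35831808000 = 2432902008176640000 / 35831808000 = 67897830.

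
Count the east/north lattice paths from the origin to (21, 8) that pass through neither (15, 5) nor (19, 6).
Number of paths = 2392329

Inclusion–exclusion. Total paths: C(29, 21) = 4292145. Through P₁: C(20, 15)·C(9, 6) = 1302336. Through P₂: C(25, 19)·C(4, 2) = 1062600. Since P₁ is strictly southwest of P₂, a monotone path through both must visit P₁ then P₂; paths through both = C(20, 15)·C(5, 4)·C(4, 2) = 465120. Avoid both = 4292145 − 1302336 − 1062600 + 465120 = 2392329.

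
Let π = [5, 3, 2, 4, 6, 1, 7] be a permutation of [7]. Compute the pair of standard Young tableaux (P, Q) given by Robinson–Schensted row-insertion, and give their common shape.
P = [1, 4, 6, 7] / [2] / [3] / [5];  Q = [1, 4, 5, 7] / [2] / [3] / [6];  common shape = (4, 1, 1, 1)

Row-insert the values π_1, π_2, … into P one at a time, bumping the leftmost entry strictly greater than the inserted value down to the next row. The recording tableau Q records, in position (i, j), the step at which that cell was added to P.
  Insert 5 (step 1): P = [5];  Q = [1]
  Insert 3 (step 2): P = [3] / [5];  Q = [1] / [2]
  Insert 2 (step 3): P = [2] / [3] / [5];  Q = [1] / [2] / [3]
  Insert 4 (step 4): P = [2, 4] / [3] / [5];  Q = [1, 4] / [2] / [3]
  Insert 6 (step 5): P = [2, 4, 6] / [3] / [5];  Q = [1, 4, 5] / [2] / [3]
  Insert 1 (step 6): P = [1, 4, 6] / [2] / [3] / [5];  Q = [1, 4, 5] / [2] / [3] / [6]
  Insert 7 (step 7): P = [1, 4, 6, 7] / [2] / [3] / [5];  Q = [1, 4, 5, 7] / [2] / [3] / [6]
Final shape: (4, 1, 1, 1).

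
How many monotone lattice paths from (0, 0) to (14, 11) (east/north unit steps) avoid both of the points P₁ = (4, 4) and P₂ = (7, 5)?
Number of paths = 2217448

Inclusion–exclusion. Total paths: C(25, 14) = 4457400. Through P₁: C(8, 4)·C(17, 10) = 1361360. Through P₂: C(12, 7)·C(13, 7) = 1359072. Since P₁ is strictly southwest of P₂, a monotone path through both must visit P₁ then P₂; paths through both = C(8, 4)·C(4, 3)·C(13, 7) = 480480. Avoid both = 4457400 − 1361360 − 1359072 + 480480 = 2217448.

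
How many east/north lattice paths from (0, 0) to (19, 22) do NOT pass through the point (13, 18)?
Number of paths = 201349524450

Total paths from (0, 0) to (19, 22): C(41, 19) = 244662670200. Paths through (13, 18): (paths (0, 0) → (13, 18)) × (paths (13, 18) → (19, 22)) = C(31, 13) · C(10, 6) = 206253075 · 210 = 43313145750. Avoidance count = 244662670200 − 43313145750 = 201349524450.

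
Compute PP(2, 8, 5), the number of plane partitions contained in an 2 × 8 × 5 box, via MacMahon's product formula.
PP(2, 8, 5) = 429429

Evaluate the triple product over i = 1..2, j = 1..8, k = 1..5. The factors are (2/1) · (3/2) · (4/3) · (5/4) · (6/5) · (3/2) · (4/3) · (5/4) · … (80 factors total). The numerators and denominators telescope so the product is an integer; carrying out the multiplication exactly gives PP(2, 8, 5) = 429429.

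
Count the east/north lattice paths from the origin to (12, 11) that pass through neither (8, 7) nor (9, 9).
Number of paths = 608478

Inclusion–exclusion. Total paths: C(23, 12) = 1352078. Through P₁: C(15, 8)·C(8, 4) = 450450. Through P₂: C(18, 9)·C(5, 3) = 486200. Since P₁ is strictly southwest of P₂, a monotone path through both must visit P₁ then P₂; paths through both = C(15, 8)·C(3, 1)·C(5, 3) = 193050. Avoid both = 1352078 − 450450 − 486200 + 193050 = 608478.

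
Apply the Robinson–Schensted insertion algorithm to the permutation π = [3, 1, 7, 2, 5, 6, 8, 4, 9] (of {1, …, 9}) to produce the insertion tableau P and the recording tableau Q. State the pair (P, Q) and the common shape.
P = [1, 2, 4, 6, 8, 9] / [3, 5] / [7];  Q = [1, 3, 5, 6, 7, 9] / [2, 4] / [8];  common shape = (6, 2, 1)

Row-insert the values π_1, π_2, … into P one at a time, bumping the leftmost entry strictly greater than the inserted value down to the next row. The recording tableau Q records, in position (i, j), the step at which that cell was added to P.
  Insert 3 (step 1): P = [3];  Q = [1]
  Insert 1 (step 2): P = [1] / [3];  Q = [1] / [2]
  Insert 7 (step 3): P = [1, 7] / [3];  Q = [1, 3] / [2]
  Insert 2 (step 4): P = [1, 2] / [3, 7];  Q = [1, 3] / [2, 4]
  Insert 5 (step 5): P = [1, 2, 5] / [3, 7];  Q = [1, 3, 5] / [2, 4]
  Insert 6 (step 6): P = [1, 2, 5, 6] / [3, 7];  Q = [1, 3, 5, 6] / [2, 4]
  Insert 8 (step 7): P = [1, 2, 5, 6, 8] / [3, 7];  Q = [1, 3, 5, 6, 7] / [2, 4]
  Insert 4 (step 8): P = [1, 2, 4, 6, 8] / [3, 5] / [7];  Q = [1, 3, 5, 6, 7] / [2, 4] / [8]
  Insert 9 (step 9): P = [1, 2, 4, 6, 8, 9] / [3, 5] / [7];  Q = [1, 3, 5, 6, 7, 9] / [2, 4] / [8]
Final shape: (6, 2, 1).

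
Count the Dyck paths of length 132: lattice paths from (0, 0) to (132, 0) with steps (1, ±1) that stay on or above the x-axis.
C_66 = 5632681584560312734993915705849145100

These Dyck paths are counted by the Catalan number C_n = (1/(n + 1)) · C(2n, n). For n = 66: C_66 = (1/67) · C(132, 66) = 377389666165540953244592352291892721700/67 = 5632681584560312734993915705849145100.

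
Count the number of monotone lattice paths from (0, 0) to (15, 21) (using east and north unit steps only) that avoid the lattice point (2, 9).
Number of paths = 5281886060

Total paths from (0, 0) to (15, 21): C(36, 15) = 5567902560. Paths through (2, 9): (paths (0, 0) → (2, 9)) × (paths (2, 9) → (15, 21)) = C(11, 2) · C(25, 13) = 55 · 5200300 = 286016500. Avoidance count = 5567902560 − 286016500 = 5281886060.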